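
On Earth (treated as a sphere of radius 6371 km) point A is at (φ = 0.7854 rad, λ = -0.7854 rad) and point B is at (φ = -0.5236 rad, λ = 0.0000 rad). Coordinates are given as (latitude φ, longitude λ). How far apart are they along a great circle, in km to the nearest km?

9501 km

With latitudes φ₁ = 45.000°, φ₂ = -30.000° and longitude difference Δλ = 45.000°:
Haversine: a = sin²(Δφ/2) + cos φ₁ cos φ₂ sin²(Δλ/2) = 0.3706 + (0.7071)(0.8660)(0.1464) = 0.46027.
Central angle c = 2·arcsin(√a) = 1.49126 rad.
Distance = R·c = 6371 × 1.4913 ≈ 9501 km.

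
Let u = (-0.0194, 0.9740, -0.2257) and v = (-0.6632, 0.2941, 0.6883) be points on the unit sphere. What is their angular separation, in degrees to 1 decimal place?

u·v = 0.1440; |u| = 1.0000, |v| = 1.0000.
cos θ = (u·v)/(|u||v|) = 0.1440, so θ = 81.7°.

81.7°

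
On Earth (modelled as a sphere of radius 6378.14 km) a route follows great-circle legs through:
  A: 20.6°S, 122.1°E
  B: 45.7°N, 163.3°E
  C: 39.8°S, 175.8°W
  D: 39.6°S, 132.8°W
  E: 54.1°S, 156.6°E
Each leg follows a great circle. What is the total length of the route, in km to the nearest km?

27229 km

Leg A→B: central angle 1.3283 rad, distance 8472.3 km.
Leg B→C: central angle 1.5276 rad, distance 9743.4 km.
Leg C→D: central angle 0.5717 rad, distance 3646.6 km.
Leg D→E: central angle 0.8414 rad, distance 5366.6 km.
Total: 8472.3 + 9743.4 + 3646.6 + 5366.6 ≈ 27229 km.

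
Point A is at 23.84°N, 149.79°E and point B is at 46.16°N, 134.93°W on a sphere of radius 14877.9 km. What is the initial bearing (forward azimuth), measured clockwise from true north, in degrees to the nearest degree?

49°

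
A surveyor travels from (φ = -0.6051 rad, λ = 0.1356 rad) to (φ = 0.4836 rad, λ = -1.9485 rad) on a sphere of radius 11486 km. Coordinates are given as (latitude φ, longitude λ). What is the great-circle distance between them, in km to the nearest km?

25753 km

Let φ₁ = -0.6051 rad, φ₂ = 0.4836 rad, and Δλ = -2.0841 rad.
Haversine: a = sin²(Δφ/2) + cos φ₁ cos φ₂ sin²(Δλ/2) = 0.2682 + (0.8224)(0.8853)(0.7455) = 0.81103.
Central angle c = 2·arcsin(√a) = 2.24216 rad.
Distance = R·c = 11486 × 2.2422 ≈ 25753 km.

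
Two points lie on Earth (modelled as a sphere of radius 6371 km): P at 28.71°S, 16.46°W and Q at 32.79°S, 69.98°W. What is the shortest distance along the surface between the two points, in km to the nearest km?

Let φ₁ = -0.5011 rad, φ₂ = -0.5723 rad, and Δλ = -0.9341 rad.
Haversine: a = sin²(Δφ/2) + cos φ₁ cos φ₂ sin²(Δλ/2) = 0.0013 + (0.8771)(0.8407)(0.2027) = 0.15074.
Central angle c = 2·arcsin(√a) = 0.79747 rad.
Distance = R·c = 6371 × 0.7975 ≈ 5081 km.

5081 km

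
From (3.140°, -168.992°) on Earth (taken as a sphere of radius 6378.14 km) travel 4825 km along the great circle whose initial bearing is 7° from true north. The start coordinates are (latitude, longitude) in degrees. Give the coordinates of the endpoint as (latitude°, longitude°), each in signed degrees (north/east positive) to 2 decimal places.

46.06°, -162.07°

Angular distance δ = d/R = 4825/6378.14 = 0.75649 rad; initial bearing θ = 0.1222 rad.
sin φ₂ = sin φ₁ cos δ + cos φ₁ sin δ cos θ = (0.0548)(0.7272) + (0.9985)(0.6864)(0.9925) = 0.7201, so φ₂ = 46.06°.
Δλ = atan2(sin θ sin δ cos φ₁, cos δ − sin φ₁ sin φ₂) = atan2(0.0835, 0.6878) = 6.924°.
λ₂ = -168.992° + 6.924° = -162.07°.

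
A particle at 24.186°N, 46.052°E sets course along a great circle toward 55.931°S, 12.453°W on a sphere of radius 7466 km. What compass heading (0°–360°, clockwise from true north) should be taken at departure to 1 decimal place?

Δλ = -58.505° = -1.0211 rad.
y = sin Δλ · cos φ₂ = (-0.8527)(0.5602) = -0.4777
x = cos φ₁ sin φ₂ − sin φ₁ cos φ₂ cos Δλ = (0.9122)(-0.8284) − (0.4097)(0.5602)(0.5224) = -0.8756
θ = atan2(y, x) = -151.38°; adding 360° gives 208.6°.

208.6°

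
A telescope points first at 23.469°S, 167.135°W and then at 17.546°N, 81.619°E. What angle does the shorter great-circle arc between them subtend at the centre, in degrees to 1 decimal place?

115.9°

In radians: φ₁ = -0.4096, φ₂ = 0.3062, Δλ = -111.246° = -1.9416 rad.
cos c = sin φ₁ sin φ₂ + cos φ₁ cos φ₂ cos Δλ = (-0.3983)(0.3015) + (0.9173)(0.9535)(-0.3624) = -0.43699,
so c = arccos(-0.43699) = 2.02305 rad.
So the angular separation is 115.9°.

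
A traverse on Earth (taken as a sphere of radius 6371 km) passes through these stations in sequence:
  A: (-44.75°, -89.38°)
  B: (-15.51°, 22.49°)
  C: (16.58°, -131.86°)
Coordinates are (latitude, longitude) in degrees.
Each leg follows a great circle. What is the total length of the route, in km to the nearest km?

27706 km

Leg A→B: central angle 1.6375 rad, distance 10432.5 km.
Leg B→C: central angle 2.7112 rad, distance 17273.3 km.
Total: 10432.5 + 17273.3 ≈ 27706 km.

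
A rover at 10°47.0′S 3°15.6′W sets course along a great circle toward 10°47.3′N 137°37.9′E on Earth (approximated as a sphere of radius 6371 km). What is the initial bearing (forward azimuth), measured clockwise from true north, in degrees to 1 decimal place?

Δλ = 140.892° = 2.4590 rad.
y = sin Δλ · cos φ₂ = (0.6308)(0.9823) = 0.6196
x = cos φ₁ sin φ₂ − sin φ₁ cos φ₂ cos Δλ = (0.9823)(0.1872) − (-0.1871)(0.9823)(-0.7760) = 0.0413
θ = atan2(y, x) = 86.19°, so the bearing is 86.2°.

86.2°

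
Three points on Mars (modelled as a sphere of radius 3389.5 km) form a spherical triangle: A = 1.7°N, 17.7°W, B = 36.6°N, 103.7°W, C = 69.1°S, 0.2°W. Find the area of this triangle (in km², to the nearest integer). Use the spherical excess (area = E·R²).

Side lengths (central angles): a = 2.2445, b = 1.2531, c = 1.4971 rad; semiperimeter s = 2.4973.
By l'Huilier's theorem, tan(E/4) = √[tan(s/2) tan((s−a)/2) tan((s−b)/2) tan((s−c)/2)], giving spherical excess E = 1.4746 rad.
Area = E·R² = 1.4746 × (3389.5)² ≈ 16941272 km².

16941272 km²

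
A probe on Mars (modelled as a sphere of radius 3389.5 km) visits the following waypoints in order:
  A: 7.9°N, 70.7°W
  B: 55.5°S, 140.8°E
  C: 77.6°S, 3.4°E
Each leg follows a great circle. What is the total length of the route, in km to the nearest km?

10092 km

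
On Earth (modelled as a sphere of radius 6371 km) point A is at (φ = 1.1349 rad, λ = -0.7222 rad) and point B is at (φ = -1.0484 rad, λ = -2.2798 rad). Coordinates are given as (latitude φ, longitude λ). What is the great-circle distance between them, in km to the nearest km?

15736 km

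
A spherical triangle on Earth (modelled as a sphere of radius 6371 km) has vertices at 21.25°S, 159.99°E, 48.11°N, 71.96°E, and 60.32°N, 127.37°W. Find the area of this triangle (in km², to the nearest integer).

63701137 km²

Side lengths (central angles): a = 1.2294, b = 1.7489, c = 1.8218 rad; semiperimeter s = 2.4001.
By l'Huilier's theorem, tan(E/4) = √[tan(s/2) tan((s−a)/2) tan((s−b)/2) tan((s−c)/2)], giving spherical excess E = 1.5694 rad.
Area = E·R² = 1.5694 × (6371)² ≈ 63701137 km².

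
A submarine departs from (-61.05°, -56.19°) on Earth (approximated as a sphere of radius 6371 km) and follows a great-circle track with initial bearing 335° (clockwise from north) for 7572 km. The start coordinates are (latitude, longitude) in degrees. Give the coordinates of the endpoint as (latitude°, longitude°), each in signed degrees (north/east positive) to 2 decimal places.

Angular distance δ = d/R = 7572/6371 = 1.18851 rad; initial bearing θ = 5.8469 rad.
sin φ₂ = sin φ₁ cos δ + cos φ₁ sin δ cos θ = (-0.8750)(0.3730) + (0.4840)(0.9278)(0.9063) = 0.0806, so φ₂ = 4.62°.
Δλ = atan2(sin θ sin δ cos φ₁, cos δ − sin φ₁ sin φ₂) = atan2(-0.1898, 0.4436) = -23.166°.
λ₂ = -56.190° − 23.166° = -79.36°.

4.62°, -79.36°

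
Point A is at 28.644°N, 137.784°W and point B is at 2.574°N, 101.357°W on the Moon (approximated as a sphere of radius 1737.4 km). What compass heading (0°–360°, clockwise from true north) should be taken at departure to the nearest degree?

120°

Δλ = 36.427° = 0.6358 rad.
y = sin Δλ · cos φ₂ = (0.5938)(0.9990) = 0.5932
x = cos φ₁ sin φ₂ − sin φ₁ cos φ₂ cos Δλ = (0.8776)(0.0449) − (0.4794)(0.9990)(0.8046) = -0.3459
θ = atan2(y, x) = 120.25°, so the bearing is 120°.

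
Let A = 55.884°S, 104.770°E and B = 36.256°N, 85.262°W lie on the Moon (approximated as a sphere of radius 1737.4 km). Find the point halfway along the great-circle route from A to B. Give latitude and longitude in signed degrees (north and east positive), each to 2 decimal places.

The central angle between A and B is δ = 2.7790 rad.
With f = 0.5, the slerp weights are sin((1−f)δ)/sin δ = 2.7730 and sin(fδ)/sin δ = 2.7730.
Weighted sum of the unit vectors: (2.7730)·(-0.1430,0.5423,-0.8279) + (2.7730)·(0.0666,-0.8036,0.5914) = (-0.2118, -0.7246, -0.6559).
Converting back: φ = atan2(z, √(x²+y²)) = -40.98°, λ = atan2(y, x) = -106.29°.

-40.98°, -106.29°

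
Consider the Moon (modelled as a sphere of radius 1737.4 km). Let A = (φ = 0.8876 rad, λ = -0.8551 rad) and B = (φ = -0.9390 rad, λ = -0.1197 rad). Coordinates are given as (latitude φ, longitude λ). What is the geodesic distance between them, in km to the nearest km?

3349 km

Let φ₁ = 0.8876 rad, φ₂ = -0.9390 rad, and Δλ = 0.7354 rad.
cos c = sin φ₁ sin φ₂ + cos φ₁ cos φ₂ cos Δλ = (0.7756)(-0.8070) + (0.6313)(0.5906)(0.7416) = -0.34938,
so c = arccos(-0.34938) = 1.92770 rad.
Distance = R·c = 1737.4 × 1.9277 ≈ 3349 km.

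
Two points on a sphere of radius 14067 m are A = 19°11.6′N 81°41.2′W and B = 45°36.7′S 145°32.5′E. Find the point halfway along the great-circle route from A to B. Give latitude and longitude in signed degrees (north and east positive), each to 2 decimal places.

-29.01°, -129.26°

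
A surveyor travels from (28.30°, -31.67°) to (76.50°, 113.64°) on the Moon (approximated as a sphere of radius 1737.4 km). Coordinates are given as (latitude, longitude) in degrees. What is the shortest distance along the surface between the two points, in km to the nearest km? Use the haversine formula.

2214 km

Let φ₁ = 0.4939 rad, φ₂ = 1.3352 rad, and Δλ = 2.5361 rad.
Haversine: a = sin²(Δφ/2) + cos φ₁ cos φ₂ sin²(Δλ/2) = 0.1667 + (0.8805)(0.2334)(0.9111) = 0.35401.
Central angle c = 2·arcsin(√a) = 1.27450 rad.
Distance = R·c = 1737.4 × 1.2745 ≈ 2214 km.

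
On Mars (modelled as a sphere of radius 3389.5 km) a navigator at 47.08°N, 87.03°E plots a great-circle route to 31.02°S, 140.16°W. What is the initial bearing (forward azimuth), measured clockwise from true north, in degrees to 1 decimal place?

With φ₁ = 0.8217, φ₂ = -0.5414, Δλ = 2.3180 rad, the forward-azimuth formula gives
θ = atan2( sin Δλ cos φ₂ , cos φ₁ sin φ₂ − sin φ₁ cos φ₂ cos Δλ ) = atan2(0.6287, 0.0755) = 83.15°.
So the initial bearing is 83.1°.

83.1°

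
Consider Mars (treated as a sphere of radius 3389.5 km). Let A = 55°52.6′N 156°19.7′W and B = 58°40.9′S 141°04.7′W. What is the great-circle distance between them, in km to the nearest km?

6815 km

Let φ₁ = 0.9752 rad, φ₂ = -1.0242 rad, and Δλ = 0.2662 rad.
cos c = sin φ₁ sin φ₂ + cos φ₁ cos φ₂ cos Δλ = (0.8278)(-0.8543) + (0.5610)(0.5198)(0.9648) = -0.42589,
so c = arccos(-0.42589) = 2.01074 rad.
Distance = R·c = 3389.5 × 2.0107 ≈ 6815 km.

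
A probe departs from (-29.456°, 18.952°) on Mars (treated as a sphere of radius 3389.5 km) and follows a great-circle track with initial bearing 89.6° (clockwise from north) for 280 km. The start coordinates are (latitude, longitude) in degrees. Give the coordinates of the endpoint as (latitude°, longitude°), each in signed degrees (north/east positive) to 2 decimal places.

-29.31°, 24.38°

Angular distance δ = d/R = 280/3389.5 = 0.08261 rad; initial bearing θ = 1.5638 rad.
sin φ₂ = sin φ₁ cos δ + cos φ₁ sin δ cos θ = (-0.4918)(0.9966) + (0.8707)(0.0825)(0.0070) = -0.4896, so φ₂ = -29.31°.
Δλ = atan2(sin θ sin δ cos φ₁, cos δ − sin φ₁ sin φ₂) = atan2(0.0718, 0.7558) = 5.430°.
λ₂ = 18.952° + 5.430° = 24.38°.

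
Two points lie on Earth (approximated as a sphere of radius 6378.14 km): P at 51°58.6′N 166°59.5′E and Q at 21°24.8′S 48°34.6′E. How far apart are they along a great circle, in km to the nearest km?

With latitudes φ₁ = 51.977°, φ₂ = -21.413° and longitude difference Δλ = -118.415°:
Haversine: a = sin²(Δφ/2) + cos φ₁ cos φ₂ sin²(Δλ/2) = 0.3571 + (0.6160)(0.9310)(0.7379) = 0.78025.
Central angle c = 2·arcsin(√a) = 2.16577 rad.
Distance = R·c = 6378.14 × 2.1658 ≈ 13814 km.

13814 km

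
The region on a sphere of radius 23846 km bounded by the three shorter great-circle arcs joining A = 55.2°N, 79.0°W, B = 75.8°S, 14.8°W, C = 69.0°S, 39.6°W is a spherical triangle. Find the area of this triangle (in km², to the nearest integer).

39184563 km²

Side lengths (central angles): a = 0.1742, b = 2.2250, c = 2.3967 rad; semiperimeter s = 2.3980.
By l'Huilier's theorem, tan(E/4) = √[tan(s/2) tan((s−a)/2) tan((s−b)/2) tan((s−c)/2)], giving spherical excess E = 0.0689 rad.
Area = E·R² = 0.0689 × (23846)² ≈ 39184563 km².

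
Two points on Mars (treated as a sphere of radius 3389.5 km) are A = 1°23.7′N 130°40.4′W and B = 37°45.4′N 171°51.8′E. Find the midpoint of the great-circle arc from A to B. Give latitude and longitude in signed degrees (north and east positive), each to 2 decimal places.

Central angle δ = 1.1152 rad. Interpolating on the sphere with fraction f = 0.5:
P = [sin((1−f)δ)·A + sin(fδ)·B] / sin δ = 0.5893·A + 0.5893·B in Cartesian coordinates,
giving P = (-0.8451, -0.3808, 0.3752), i.e. latitude 22.03°, longitude -155.74°.

22.03°, -155.74°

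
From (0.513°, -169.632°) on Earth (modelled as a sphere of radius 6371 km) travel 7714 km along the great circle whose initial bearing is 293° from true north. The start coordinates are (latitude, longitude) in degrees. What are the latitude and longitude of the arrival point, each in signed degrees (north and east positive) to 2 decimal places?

Angular distance δ = d/R = 7714/6371 = 1.21080 rad; initial bearing θ = 5.1138 rad.
sin φ₂ = sin φ₁ cos δ + cos φ₁ sin δ cos θ = (0.0090)(0.3523) + (1.0000)(0.9359)(0.3907) = 0.3688, so φ₂ = 21.64°.
Δλ = atan2(sin θ sin δ cos φ₁, cos δ − sin φ₁ sin φ₂) = atan2(-0.8615, 0.3490) = -67.948°.
λ₂ = -169.632° − 67.948° = -237.58° → 122.42° after wrapping to (−180°, 180°].

21.64°, 122.42°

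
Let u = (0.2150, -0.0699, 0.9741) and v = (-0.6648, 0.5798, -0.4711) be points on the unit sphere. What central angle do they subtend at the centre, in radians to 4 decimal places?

2.2683 rad

u·v = -0.6424; |u| = 1.0000, |v| = 1.0000.
cos θ = (u·v)/(|u||v|) = -0.6423, so θ = 2.2683 rad.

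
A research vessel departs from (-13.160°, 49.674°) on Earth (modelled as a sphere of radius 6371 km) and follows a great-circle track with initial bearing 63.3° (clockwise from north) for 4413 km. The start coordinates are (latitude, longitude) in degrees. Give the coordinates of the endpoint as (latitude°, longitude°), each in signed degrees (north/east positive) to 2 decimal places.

5.98°, 84.68°

Angular distance δ = d/R = 4413/6371 = 0.69267 rad; initial bearing θ = 1.1048 rad.
sin φ₂ = sin φ₁ cos δ + cos φ₁ sin δ cos θ = (-0.2277)(0.7695) + (0.9737)(0.6386)(0.4493) = 0.1042, so φ₂ = 5.98°.
Δλ = atan2(sin θ sin δ cos φ₁, cos δ − sin φ₁ sin φ₂) = atan2(0.5555, 0.7933) = 35.003°.
λ₂ = 49.674° + 35.003° = 84.68°.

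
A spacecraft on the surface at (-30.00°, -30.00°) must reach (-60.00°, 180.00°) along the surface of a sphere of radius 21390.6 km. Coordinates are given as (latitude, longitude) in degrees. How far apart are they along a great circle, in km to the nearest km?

32359 km

With latitudes φ₁ = -30.000°, φ₂ = -60.000° and longitude difference Δλ = -150.000°:
Haversine: a = sin²(Δφ/2) + cos φ₁ cos φ₂ sin²(Δλ/2) = 0.0670 + (0.8660)(0.5000)(0.9330) = 0.47099.
Central angle c = 2·arcsin(√a) = 1.51275 rad.
Distance = R·c = 21390.6 × 1.5128 ≈ 32359 km.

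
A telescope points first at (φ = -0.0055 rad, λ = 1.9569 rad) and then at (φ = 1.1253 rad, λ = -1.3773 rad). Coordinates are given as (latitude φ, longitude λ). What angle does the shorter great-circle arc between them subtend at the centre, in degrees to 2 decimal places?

115.33°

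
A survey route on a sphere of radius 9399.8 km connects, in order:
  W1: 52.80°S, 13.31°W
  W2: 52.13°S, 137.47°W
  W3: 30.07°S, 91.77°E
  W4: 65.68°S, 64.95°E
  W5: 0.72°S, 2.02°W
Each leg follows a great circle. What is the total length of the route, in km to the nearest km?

44565 km

Leg W1→W2: central angle 1.1369 rad, distance 10686.9 km.
Leg W2→W3: central angle 1.5221 rad, distance 14307.3 km.
Leg W3→W4: central angle 0.6846 rad, distance 6435.3 km.
Leg W4→W5: central angle 1.3974 rad, distance 13135.1 km.
Total: 10686.9 + 14307.3 + 6435.3 + 13135.1 ≈ 44565 km.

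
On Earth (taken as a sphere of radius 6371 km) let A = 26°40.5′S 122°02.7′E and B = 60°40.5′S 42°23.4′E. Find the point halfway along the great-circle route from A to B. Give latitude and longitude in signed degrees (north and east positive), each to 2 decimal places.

-50.38°, 95.90°

Central angle δ = 1.0815 rad. Interpolating on the sphere with fraction f = 0.5:
P = [sin((1−f)δ)·A + sin(fδ)·B] / sin δ = 0.5832·A + 0.5832·B in Cartesian coordinates,
giving P = (-0.0655, 0.6343, -0.7703), i.e. latitude -50.38°, longitude 95.90°.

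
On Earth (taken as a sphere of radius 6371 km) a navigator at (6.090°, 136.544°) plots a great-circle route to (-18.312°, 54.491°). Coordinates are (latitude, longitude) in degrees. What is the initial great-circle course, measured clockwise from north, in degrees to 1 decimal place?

With φ₁ = 0.1063, φ₂ = -0.3196, Δλ = -1.4321 rad, the forward-azimuth formula gives
θ = atan2( sin Δλ cos φ₂ , cos φ₁ sin φ₂ − sin φ₁ cos φ₂ cos Δλ ) = atan2(-0.9402, -0.3263) = -109.14°.
Adding 360° brings this into [0°, 360°): 250.9°.

250.9°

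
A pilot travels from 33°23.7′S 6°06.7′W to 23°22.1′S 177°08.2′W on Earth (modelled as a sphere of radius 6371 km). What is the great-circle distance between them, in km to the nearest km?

Let φ₁ = -0.5829 rad, φ₂ = -0.4079 rad, and Δλ = -2.9849 rad.
cos c = sin φ₁ sin φ₂ + cos φ₁ cos φ₂ cos Δλ = (-0.5504)(-0.3966) + (0.8349)(0.9180)(-0.9878) = -0.53872,
so c = arccos(-0.53872) = 2.13971 rad.
Distance = R·c = 6371 × 2.1397 ≈ 13632 km.

13632 km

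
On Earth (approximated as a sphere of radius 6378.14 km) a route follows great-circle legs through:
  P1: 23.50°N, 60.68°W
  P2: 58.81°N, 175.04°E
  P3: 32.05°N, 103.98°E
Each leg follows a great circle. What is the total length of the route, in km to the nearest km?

Leg P1→P2: central angle 1.4971 rad, distance 9548.8 km.
Leg P2→P3: central angle 0.9318 rad, distance 5942.9 km.
Total: 9548.8 + 5942.9 ≈ 15492 km.

15492 km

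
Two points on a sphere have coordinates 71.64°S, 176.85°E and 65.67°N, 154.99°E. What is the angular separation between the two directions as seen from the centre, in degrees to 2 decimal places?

In radians: φ₁ = -1.2504, φ₂ = 1.1462, Δλ = -21.860° = -0.3815 rad.
Haversine: a = sin²(Δφ/2) + cos φ₁ cos φ₂ sin²(Δλ/2) = 0.8675 + (0.3150)(0.4120)(0.0360) = 0.87218.
Central angle c = 2·arcsin(√a) = 2.41038 rad.
So the angular separation is 138.10°.

138.10°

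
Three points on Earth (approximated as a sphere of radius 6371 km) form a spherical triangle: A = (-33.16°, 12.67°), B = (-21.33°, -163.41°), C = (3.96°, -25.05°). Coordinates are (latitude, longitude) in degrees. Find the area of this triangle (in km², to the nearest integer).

Side lengths (central angles): a = 2.3740, b = 0.8984, c = 2.1883 rad; semiperimeter s = 2.7304.
By l'Huilier's theorem, tan(E/4) = √[tan(s/2) tan((s−a)/2) tan((s−b)/2) tan((s−c)/2)], giving spherical excess E = 2.0390 rad.
Area = E·R² = 2.0390 × (6371)² ≈ 82761984 km².

82761984 km²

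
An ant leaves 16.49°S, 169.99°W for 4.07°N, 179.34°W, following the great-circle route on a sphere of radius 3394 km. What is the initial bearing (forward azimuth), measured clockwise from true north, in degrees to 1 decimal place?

335.0°

Δλ = -9.350° = -0.1632 rad.
y = sin Δλ · cos φ₂ = (-0.1625)(0.9975) = -0.1621
x = cos φ₁ sin φ₂ − sin φ₁ cos φ₂ cos Δλ = (0.9589)(0.0710) − (-0.2838)(0.9975)(0.9867) = 0.3474
θ = atan2(y, x) = -25.01°; adding 360° gives 335.0°.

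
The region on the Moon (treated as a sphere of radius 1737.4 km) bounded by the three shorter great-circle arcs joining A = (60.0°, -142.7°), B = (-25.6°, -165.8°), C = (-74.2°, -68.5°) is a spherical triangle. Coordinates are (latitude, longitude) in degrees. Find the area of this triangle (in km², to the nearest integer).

Side lengths (central angles): a = 1.1761, b = 2.4918, c = 1.5302 rad; semiperimeter s = 2.5991.
By l'Huilier's theorem, tan(E/4) = √[tan(s/2) tan((s−a)/2) tan((s−b)/2) tan((s−c)/2)], giving spherical excess E = 1.2162 rad.
Area = E·R² = 1.2162 × (1737.4)² ≈ 3671127 km².

3671127 km²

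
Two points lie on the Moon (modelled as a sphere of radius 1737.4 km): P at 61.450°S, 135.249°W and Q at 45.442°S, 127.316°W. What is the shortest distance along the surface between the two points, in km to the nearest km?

In radians: φ₁ = -1.0725, φ₂ = -0.7931, Δλ = 7.933° = 0.1385 rad.
cos c = sin φ₁ sin φ₂ + cos φ₁ cos φ₂ cos Δλ = (-0.8784)(-0.7125) + (0.4779)(0.7016)(0.9904) = 0.95801,
so c = arccos(0.95801) = 0.29080 rad.
Distance = R·c = 1737.4 × 0.2908 ≈ 505 km.

505 km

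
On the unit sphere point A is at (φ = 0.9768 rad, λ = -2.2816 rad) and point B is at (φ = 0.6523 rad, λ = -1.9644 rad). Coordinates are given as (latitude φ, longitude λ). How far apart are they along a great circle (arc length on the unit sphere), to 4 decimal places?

Let φ₁ = 0.9768 rad, φ₂ = 0.6523 rad, and Δλ = 0.3172 rad.
Haversine: a = sin²(Δφ/2) + cos φ₁ cos φ₂ sin²(Δλ/2) = 0.0261 + (0.5597)(0.7947)(0.0249) = 0.03719.
Central angle c = 2·arcsin(√a) = 0.38812 rad.
On the unit sphere the arc length equals the central angle: 0.3881.

0.3881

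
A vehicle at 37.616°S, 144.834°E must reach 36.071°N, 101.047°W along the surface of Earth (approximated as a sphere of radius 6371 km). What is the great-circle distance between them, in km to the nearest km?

Let φ₁ = -0.6565 rad, φ₂ = 0.6296 rad, and Δλ = 1.9918 rad.
cos c = sin φ₁ sin φ₂ + cos φ₁ cos φ₂ cos Δλ = (-0.6104)(0.5888) + (0.7921)(0.8083)(-0.4086) = -0.62101,
so c = arccos(-0.62101) = 2.24082 rad.
Distance = R·c = 6371 × 2.2408 ≈ 14276 km.

14276 km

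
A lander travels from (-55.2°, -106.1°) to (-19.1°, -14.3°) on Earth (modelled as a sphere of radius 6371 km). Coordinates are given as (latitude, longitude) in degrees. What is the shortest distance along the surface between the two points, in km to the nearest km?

With latitudes φ₁ = -55.200°, φ₂ = -19.100° and longitude difference Δλ = 91.800°:
cos c = sin φ₁ sin φ₂ + cos φ₁ cos φ₂ cos Δλ = (-0.8211)(-0.3272) + (0.5707)(0.9449)(-0.0314) = 0.25176,
so c = arccos(0.25176) = 1.31630 rad.
Distance = R·c = 6371 × 1.3163 ≈ 8386 km.

8386 km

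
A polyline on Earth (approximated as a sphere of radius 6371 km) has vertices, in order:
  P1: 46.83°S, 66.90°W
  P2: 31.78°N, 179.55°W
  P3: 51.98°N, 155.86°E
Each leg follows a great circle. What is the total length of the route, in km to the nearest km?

Leg P1→P2: central angle 2.2244 rad, distance 14171.9 km.
Leg P2→P3: central angle 0.4712 rad, distance 3002.2 km.
Total: 14171.9 + 3002.2 ≈ 17174 km.

17174 km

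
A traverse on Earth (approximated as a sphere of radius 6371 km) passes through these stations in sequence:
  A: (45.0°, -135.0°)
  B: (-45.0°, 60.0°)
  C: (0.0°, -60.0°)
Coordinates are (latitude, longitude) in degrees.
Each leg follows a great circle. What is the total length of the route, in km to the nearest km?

31147 km

Leg A→B: central angle 2.9567 rad, distance 18837.4 km.
Leg B→C: central angle 1.9322 rad, distance 12309.8 km.
Total: 18837.4 + 12309.8 ≈ 31147 km.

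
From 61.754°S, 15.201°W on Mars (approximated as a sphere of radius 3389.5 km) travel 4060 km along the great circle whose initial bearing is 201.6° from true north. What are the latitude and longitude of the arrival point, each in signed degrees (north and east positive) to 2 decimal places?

-46.95°, -165.06°

Angular distance δ = d/R = 4060/3389.5 = 1.19782 rad; initial bearing θ = 3.5186 rad.
sin φ₂ = sin φ₁ cos δ + cos φ₁ sin δ cos θ = (-0.8809)(0.3644) + (0.4733)(0.9312)(-0.9298) = -0.7308, so φ₂ = -46.95°.
Δλ = atan2(sin θ sin δ cos φ₁, cos δ − sin φ₁ sin φ₂) = atan2(-0.1622, -0.2794) = -149.854°.
λ₂ = -15.201° − 149.854° = -165.06°.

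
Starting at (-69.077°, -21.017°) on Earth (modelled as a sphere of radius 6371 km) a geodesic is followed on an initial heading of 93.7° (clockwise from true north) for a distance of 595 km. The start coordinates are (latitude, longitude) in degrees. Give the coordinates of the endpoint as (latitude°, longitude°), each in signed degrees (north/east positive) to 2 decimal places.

Angular distance δ = d/R = 595/6371 = 0.09339 rad; initial bearing θ = 1.6354 rad.
sin φ₂ = sin φ₁ cos δ + cos φ₁ sin δ cos θ = (-0.9341)(0.9956) + (0.3571)(0.0933)(-0.0645) = -0.9321, so φ₂ = -68.77°.
Δλ = atan2(sin θ sin δ cos φ₁, cos δ − sin φ₁ sin φ₂) = atan2(0.0332, 0.1250) = 14.893°.
λ₂ = -21.017° + 14.893° = -6.12°.

-68.77°, -6.12°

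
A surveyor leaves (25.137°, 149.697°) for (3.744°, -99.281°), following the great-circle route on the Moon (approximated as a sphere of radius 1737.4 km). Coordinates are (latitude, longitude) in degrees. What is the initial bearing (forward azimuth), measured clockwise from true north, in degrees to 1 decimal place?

77.2°

With φ₁ = 0.4387, φ₂ = 0.0653, Δλ = 1.9377 rad, the forward-azimuth formula gives
θ = atan2( sin Δλ cos φ₂ , cos φ₁ sin φ₂ − sin φ₁ cos φ₂ cos Δλ ) = atan2(0.9315, 0.2112) = 77.23°.
So the initial bearing is 77.2°.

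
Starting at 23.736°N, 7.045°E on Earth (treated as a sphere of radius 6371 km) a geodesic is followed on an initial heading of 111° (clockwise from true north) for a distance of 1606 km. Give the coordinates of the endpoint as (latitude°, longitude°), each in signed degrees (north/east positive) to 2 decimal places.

Angular distance δ = d/R = 1606/6371 = 0.25208 rad; initial bearing θ = 1.9373 rad.
sin φ₂ = sin φ₁ cos δ + cos φ₁ sin δ cos θ = (0.4025)(0.9684) + (0.9154)(0.2494)(-0.3584) = 0.3080, so φ₂ = 17.94°.
Δλ = atan2(sin θ sin δ cos φ₁, cos δ − sin φ₁ sin φ₂) = atan2(0.2132, 0.8444) = 14.167°.
λ₂ = 7.045° + 14.167° = 21.21°.

17.94°, 21.21°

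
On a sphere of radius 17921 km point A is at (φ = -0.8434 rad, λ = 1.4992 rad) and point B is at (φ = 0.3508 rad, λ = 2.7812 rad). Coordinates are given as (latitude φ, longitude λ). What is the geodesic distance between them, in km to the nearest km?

29565 km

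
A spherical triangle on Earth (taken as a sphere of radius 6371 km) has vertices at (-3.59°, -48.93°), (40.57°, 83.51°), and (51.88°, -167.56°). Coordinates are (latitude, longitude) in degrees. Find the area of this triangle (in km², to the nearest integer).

Side lengths (central angles): a = 1.2030, b = 1.9225, c = 2.1559 rad; semiperimeter s = 2.6407.
By l'Huilier's theorem, tan(E/4) = √[tan(s/2) tan((s−a)/2) tan((s−b)/2) tan((s−c)/2)], giving spherical excess E = 2.0525 rad.
Area = E·R² = 2.0525 × (6371)² ≈ 83309711 km².

83309711 km²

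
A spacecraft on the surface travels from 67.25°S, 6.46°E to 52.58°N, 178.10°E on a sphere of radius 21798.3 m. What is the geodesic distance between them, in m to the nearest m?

With latitudes φ₁ = -67.250°, φ₂ = 52.580° and longitude difference Δλ = 171.640°:
cos c = sin φ₁ sin φ₂ + cos φ₁ cos φ₂ cos Δλ = (-0.9222)(0.7942) + (0.3867)(0.6077)(-0.9894) = -0.96490,
so c = arccos(-0.96490) = 2.87587 rad.
Distance = R·c = 21798.3 × 2.8759 ≈ 62689 m.

62689 m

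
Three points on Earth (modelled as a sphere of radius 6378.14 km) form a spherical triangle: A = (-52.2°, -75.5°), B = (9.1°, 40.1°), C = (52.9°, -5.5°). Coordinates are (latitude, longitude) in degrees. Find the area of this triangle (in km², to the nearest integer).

67699316 km²

Side lengths (central angles): a = 0.9969, b = 2.0987, c = 1.9676 rad; semiperimeter s = 2.5316.
By l'Huilier's theorem, tan(E/4) = √[tan(s/2) tan((s−a)/2) tan((s−b)/2) tan((s−c)/2)], giving spherical excess E = 1.6642 rad.
Area = E·R² = 1.6642 × (6378.14)² ≈ 67699316 km².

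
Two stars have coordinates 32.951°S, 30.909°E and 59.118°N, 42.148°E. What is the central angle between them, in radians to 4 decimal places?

1.6152 rad

In radians: φ₁ = -0.5751, φ₂ = 1.0318, Δλ = 11.239° = 0.1962 rad.
cos c = sin φ₁ sin φ₂ + cos φ₁ cos φ₂ cos Δλ = (-0.5439)(0.8582) + (0.8391)(0.5133)(0.9808) = -0.04436,
so c = arccos(-0.04436) = 1.61517 rad.
So the angular separation is 1.6152 rad.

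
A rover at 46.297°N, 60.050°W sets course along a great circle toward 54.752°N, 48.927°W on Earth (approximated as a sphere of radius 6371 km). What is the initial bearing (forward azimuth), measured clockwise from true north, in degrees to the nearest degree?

36°

With φ₁ = 0.8080, φ₂ = 0.9556, Δλ = 0.1941 rad, the forward-azimuth formula gives
θ = atan2( sin Δλ cos φ₂ , cos φ₁ sin φ₂ − sin φ₁ cos φ₂ cos Δλ ) = atan2(0.1113, 0.1549) = 35.71°.
So the initial bearing is 36°.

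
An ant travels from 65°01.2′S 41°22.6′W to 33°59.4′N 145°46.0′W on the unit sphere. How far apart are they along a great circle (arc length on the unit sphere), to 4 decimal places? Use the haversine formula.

2.2065

With latitudes φ₁ = -65.020°, φ₂ = 33.990° and longitude difference Δλ = -104.390°:
Haversine: a = sin²(Δφ/2) + cos φ₁ cos φ₂ sin²(Δλ/2) = 0.5783 + (0.4223)(0.8291)(0.6243) = 0.79689.
Central angle c = 2·arcsin(√a) = 2.20653 rad.
On the unit sphere the arc length equals the central angle: 2.2065.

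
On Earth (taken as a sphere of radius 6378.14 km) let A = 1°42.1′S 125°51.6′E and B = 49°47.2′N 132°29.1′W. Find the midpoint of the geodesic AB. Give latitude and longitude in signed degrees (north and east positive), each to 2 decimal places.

34.33°, 161.90°

The central angle between A and B is δ = 1.7244 rad.
With f = 0.5, the slerp weights are sin((1−f)δ)/sin δ = 0.7683 and sin(fδ)/sin δ = 0.7683.
Weighted sum of the unit vectors: (0.7683)·(-0.5855,0.8101,-0.0297) + (0.7683)·(-0.4361,-0.4761,0.7636) = (-0.7849, 0.2566, 0.5639).
Converting back: φ = atan2(z, √(x²+y²)) = 34.33°, λ = atan2(y, x) = 161.90°.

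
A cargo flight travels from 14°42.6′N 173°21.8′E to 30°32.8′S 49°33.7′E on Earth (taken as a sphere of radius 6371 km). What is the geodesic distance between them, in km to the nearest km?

14047 km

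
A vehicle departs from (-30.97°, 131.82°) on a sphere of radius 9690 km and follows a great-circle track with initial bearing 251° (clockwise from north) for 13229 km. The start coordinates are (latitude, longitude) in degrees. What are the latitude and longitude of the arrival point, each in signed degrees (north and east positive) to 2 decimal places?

-22.23°, 42.50°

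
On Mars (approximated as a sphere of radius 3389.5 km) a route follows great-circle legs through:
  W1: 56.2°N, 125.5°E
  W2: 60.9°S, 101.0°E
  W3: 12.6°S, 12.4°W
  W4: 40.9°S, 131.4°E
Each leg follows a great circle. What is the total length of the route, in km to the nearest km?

Leg W1→W2: central angle 2.0713 rad, distance 7020.8 km.
Leg W2→W3: central angle 1.5687 rad, distance 5317.1 km.
Leg W3→W4: central angle 2.0403 rad, distance 6915.5 km.
Total: 7020.8 + 5317.1 + 6915.5 ≈ 19253 km.

19253 km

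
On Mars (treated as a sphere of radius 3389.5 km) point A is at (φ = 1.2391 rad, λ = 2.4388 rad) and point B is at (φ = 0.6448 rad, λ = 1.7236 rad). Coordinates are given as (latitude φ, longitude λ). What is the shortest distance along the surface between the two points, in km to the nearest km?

Let φ₁ = 1.2391 rad, φ₂ = 0.6448 rad, and Δλ = -0.7152 rad.
Haversine: a = sin²(Δφ/2) + cos φ₁ cos φ₂ sin²(Δλ/2) = 0.0857 + (0.3256)(0.7992)(0.1225) = 0.11762.
Central angle c = 2·arcsin(√a) = 0.70012 rad.
Distance = R·c = 3389.5 × 0.7001 ≈ 2373 km.

2373 km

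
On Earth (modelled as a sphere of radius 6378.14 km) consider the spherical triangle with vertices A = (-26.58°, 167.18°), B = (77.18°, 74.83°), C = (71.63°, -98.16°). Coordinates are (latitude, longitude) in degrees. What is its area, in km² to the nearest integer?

36104055 km²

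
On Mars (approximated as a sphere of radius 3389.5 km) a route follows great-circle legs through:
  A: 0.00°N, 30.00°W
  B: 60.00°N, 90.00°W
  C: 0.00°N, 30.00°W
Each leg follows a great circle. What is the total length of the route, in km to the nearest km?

Leg A→B: central angle 1.3181 rad, distance 4467.8 km.
Leg B→C: central angle 1.3181 rad, distance 4467.8 km.
Total: 4467.8 + 4467.8 ≈ 8936 km.

8936 km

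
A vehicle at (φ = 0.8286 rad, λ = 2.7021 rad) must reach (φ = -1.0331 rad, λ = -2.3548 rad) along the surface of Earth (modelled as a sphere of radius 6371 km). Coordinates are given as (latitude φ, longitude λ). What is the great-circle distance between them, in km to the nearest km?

13462 km

With latitudes φ₁ = 47.475°, φ₂ = -59.192° and longitude difference Δλ = 70.261°:
cos c = sin φ₁ sin φ₂ + cos φ₁ cos φ₂ cos Δλ = (0.7370)(-0.8589) + (0.6759)(0.5122)(0.3377) = -0.51608,
so c = arccos(-0.51608) = 2.11306 rad.
Distance = R·c = 6371 × 2.1131 ≈ 13462 km.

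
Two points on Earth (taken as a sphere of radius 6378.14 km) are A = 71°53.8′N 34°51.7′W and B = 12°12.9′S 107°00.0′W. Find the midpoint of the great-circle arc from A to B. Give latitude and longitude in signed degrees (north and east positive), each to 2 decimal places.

33.59°, -91.59°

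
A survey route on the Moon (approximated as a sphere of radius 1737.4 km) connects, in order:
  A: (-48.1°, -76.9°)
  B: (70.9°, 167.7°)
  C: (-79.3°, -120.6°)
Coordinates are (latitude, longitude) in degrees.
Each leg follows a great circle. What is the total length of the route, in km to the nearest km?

Leg A→B: central angle 2.4932 rad, distance 4331.7 km.
Leg B→C: central angle 2.7127 rad, distance 4713.1 km.
Total: 4331.7 + 4713.1 ≈ 9045 km.

9045 km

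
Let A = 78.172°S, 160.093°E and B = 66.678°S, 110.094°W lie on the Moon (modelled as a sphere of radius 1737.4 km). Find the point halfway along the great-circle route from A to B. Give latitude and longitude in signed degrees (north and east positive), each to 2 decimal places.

-76.76°, -137.43°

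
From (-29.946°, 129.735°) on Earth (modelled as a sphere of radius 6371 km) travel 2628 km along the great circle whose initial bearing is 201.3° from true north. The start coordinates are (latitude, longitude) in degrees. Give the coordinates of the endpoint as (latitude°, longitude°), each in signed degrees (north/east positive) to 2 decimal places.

Angular distance δ = d/R = 2628/6371 = 0.41249 rad; initial bearing θ = 3.5133 rad.
sin φ₂ = sin φ₁ cos δ + cos φ₁ sin δ cos θ = (-0.4992)(0.9161) + (0.8665)(0.4009)(-0.9317) = -0.7810, so φ₂ = -51.35°.
Δλ = atan2(sin θ sin δ cos φ₁, cos δ − sin φ₁ sin φ₂) = atan2(-0.1262, 0.5263) = -13.483°.
λ₂ = 129.735° − 13.483° = 116.25°.

-51.35°, 116.25°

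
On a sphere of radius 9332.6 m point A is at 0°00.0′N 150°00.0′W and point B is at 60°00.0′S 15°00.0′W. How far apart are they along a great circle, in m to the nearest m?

In radians: φ₁ = 0.0000, φ₂ = -1.0472, Δλ = 135.000° = 2.3562 rad.
cos c = sin φ₁ sin φ₂ + cos φ₁ cos φ₂ cos Δλ = (0.0000)(-0.8660) + (1.0000)(0.5000)(-0.7071) = -0.35355,
so c = arccos(-0.35355) = 1.93216 rad.
Distance = R·c = 9332.6 × 1.9322 ≈ 18032 m.

18032 m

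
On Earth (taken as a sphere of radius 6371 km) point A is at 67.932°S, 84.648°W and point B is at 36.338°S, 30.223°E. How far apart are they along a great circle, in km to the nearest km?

7233 km

In radians: φ₁ = -1.1856, φ₂ = -0.6342, Δλ = 114.871° = 2.0049 rad.
cos c = sin φ₁ sin φ₂ + cos φ₁ cos φ₂ cos Δλ = (-0.9267)(-0.5925) + (0.3757)(0.8055)(-0.4206) = 0.42185,
so c = arccos(0.42185) = 1.13531 rad.
Distance = R·c = 6371 × 1.1353 ≈ 7233 km.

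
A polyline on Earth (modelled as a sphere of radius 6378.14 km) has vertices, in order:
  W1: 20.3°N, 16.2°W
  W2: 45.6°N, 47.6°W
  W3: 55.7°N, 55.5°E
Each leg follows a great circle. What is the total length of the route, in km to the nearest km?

10692 km

Leg W1→W2: central angle 0.6301 rad, distance 4018.7 km.
Leg W2→W3: central angle 1.0462 rad, distance 6672.8 km.
Total: 4018.7 + 6672.8 ≈ 10692 km.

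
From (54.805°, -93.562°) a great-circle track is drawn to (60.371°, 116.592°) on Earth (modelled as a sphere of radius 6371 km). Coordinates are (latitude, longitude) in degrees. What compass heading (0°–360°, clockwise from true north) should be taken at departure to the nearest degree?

With φ₁ = 0.9565, φ₂ = 1.0537, Δλ = -2.6153 rad, the forward-azimuth formula gives
θ = atan2( sin Δλ cos φ₂ , cos φ₁ sin φ₂ − sin φ₁ cos φ₂ cos Δλ ) = atan2(-0.2483, 0.8503) = -16.28°.
Adding 360° brings this into [0°, 360°): 344°.

344°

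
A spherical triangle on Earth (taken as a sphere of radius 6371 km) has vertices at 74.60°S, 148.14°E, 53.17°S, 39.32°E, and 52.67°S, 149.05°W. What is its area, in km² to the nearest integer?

Side lengths (central angles): a = 1.2903, b = 0.5732, c = 0.7665 rad; semiperimeter s = 1.3150.
By l'Huilier's theorem, tan(E/4) = √[tan(s/2) tan((s−a)/2) tan((s−b)/2) tan((s−c)/2)], giving spherical excess E = 0.1291 rad.
Area = E·R² = 0.1291 × (6371)² ≈ 5241343 km².

5241343 km²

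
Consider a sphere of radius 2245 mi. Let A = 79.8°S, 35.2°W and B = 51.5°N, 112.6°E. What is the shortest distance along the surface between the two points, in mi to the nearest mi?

5866 mi

With latitudes φ₁ = -79.800°, φ₂ = 51.500° and longitude difference Δλ = 147.800°:
Haversine: a = sin²(Δφ/2) + cos φ₁ cos φ₂ sin²(Δλ/2) = 0.8300 + (0.1771)(0.6225)(0.9231) = 0.93176.
Central angle c = 2·arcsin(√a) = 2.61301 rad.
Distance = R·c = 2245 × 2.6130 ≈ 5866 mi.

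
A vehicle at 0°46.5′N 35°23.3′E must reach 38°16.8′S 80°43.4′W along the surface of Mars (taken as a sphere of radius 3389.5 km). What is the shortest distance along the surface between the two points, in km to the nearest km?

6550 km

With latitudes φ₁ = 0.775°, φ₂ = -38.280° and longitude difference Δλ = -116.112°:
Haversine: a = sin²(Δφ/2) + cos φ₁ cos φ₂ sin²(Δλ/2) = 0.1117 + (0.9999)(0.7850)(0.7201) = 0.67692.
Central angle c = 2·arcsin(√a) = 1.93247 rad.
Distance = R·c = 3389.5 × 1.9325 ≈ 6550 km.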